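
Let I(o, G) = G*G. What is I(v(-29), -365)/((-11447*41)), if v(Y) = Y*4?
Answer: -133225/469327 ≈ -0.28386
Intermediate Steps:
v(Y) = 4*Y
I(o, G) = G**2
I(v(-29), -365)/((-11447*41)) = (-365)**2/((-11447*41)) = 133225/(-469327) = 133225*(-1/469327) = -133225/469327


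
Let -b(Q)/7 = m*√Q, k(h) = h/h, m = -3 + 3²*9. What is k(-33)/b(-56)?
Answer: I*√14/15288 ≈ 0.00024474*I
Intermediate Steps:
m = 78 (m = -3 + 9*9 = -3 + 81 = 78)
k(h) = 1
b(Q) = -546*√Q
k(-33)/b(-56) = 1/(-1092*I*√14) = 1*(I*√14/15288) = I*√14/15288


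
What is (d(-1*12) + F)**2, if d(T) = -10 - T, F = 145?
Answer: 21609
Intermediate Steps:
(d(-1*12) + F)**2 = ((-10 - (-1)*12) + 145)**2 = ((-10 - 1*(-12)) + 145)**2 = ((-10 + 12) + 145)**2 = (2 + 145)**2 = 147**2 = 21609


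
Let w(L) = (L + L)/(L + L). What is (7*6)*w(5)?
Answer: 42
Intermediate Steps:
w(L) = 1 (w(L) = (2*L)/((2*L)) = (2*L)*(1/(2*L)) = 1)
(7*6)*w(5) = (7*6)*1 = 42*1 = 42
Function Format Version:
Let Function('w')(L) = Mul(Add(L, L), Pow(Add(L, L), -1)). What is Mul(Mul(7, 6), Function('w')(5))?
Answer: 42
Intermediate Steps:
Function('w')(L) = 1 (Function('w')(L) = Mul(Mul(2, L), Pow(Mul(2, L), -1)) = Mul(Mul(2, L), Mul(Rational(1, 2), Pow(L, -1))) = 1)
Mul(Mul(7, 6), Function('w')(5)) = Mul(Mul(7, 6), 1) = Mul(42, 1) = 42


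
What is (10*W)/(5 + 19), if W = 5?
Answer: 25/12 ≈ 2.0833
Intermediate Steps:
(10*W)/(5 + 19) = (10*5)/(5 + 19) = 50/24 = 50*(1/24) = 25/12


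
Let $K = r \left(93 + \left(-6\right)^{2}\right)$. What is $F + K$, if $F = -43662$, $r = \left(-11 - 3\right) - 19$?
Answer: $-47919$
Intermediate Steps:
$r = -33$ ($r = -14 - 19 = -33$)
$K = -4257$ ($K = - 33 \left(93 + \left(-6\right)^{2}\right) = - 33 \left(93 + 36\right) = \left(-33\right) 129 = -4257$)
$F + K = -43662 - 4257 = -47919$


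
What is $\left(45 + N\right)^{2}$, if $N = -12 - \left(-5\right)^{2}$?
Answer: $64$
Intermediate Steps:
$N = -37$ ($N = -12 - 25 = -37$)
$\left(45 + N\right)^{2} = \left(45 - 37\right)^{2} = 8^{2} = 64$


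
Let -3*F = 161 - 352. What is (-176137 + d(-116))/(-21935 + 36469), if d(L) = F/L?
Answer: -61295867/5057832 ≈ -12.119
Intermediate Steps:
F = 191/3 (F = -(161 - 352)/3 = -⅓*(-191) = 191/3 ≈ 63.667)
d(L) = 191/(3*L)
(-176137 + d(-116))/(-21935 + 36469) = (-176137 + (191/3)/(-116))/(-21935 + 36469) = (-176137 + (191/3)*(-1/116))/14534 = (-176137 - 191/348)*(1/14534) = -61295867/348*1/14534 = -61295867/5057832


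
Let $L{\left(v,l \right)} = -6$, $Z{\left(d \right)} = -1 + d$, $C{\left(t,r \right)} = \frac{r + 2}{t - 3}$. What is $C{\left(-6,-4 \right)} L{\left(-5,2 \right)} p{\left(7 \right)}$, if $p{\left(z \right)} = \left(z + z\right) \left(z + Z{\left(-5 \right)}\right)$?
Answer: $- \frac{56}{3} \approx -18.667$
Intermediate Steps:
$C{\left(t,r \right)} = \frac{2 + r}{-3 + t}$
$p{\left(z \right)} = 2 z \left(-6 + z\right)$ ($p{\left(z \right)} = \left(z + z\right) \left(z - 6\right) = 2 z \left(z - 6\right) = 2 z \left(-6 + z\right)$)
$C{\left(-6,-4 \right)} L{\left(-5,2 \right)} p{\left(7 \right)} = \frac{2 - 4}{-3 - 6} \left(-6\right) 2 \cdot 7 \left(-6 + 7\right) = \frac{1}{-9} \left(-2\right) \left(-6\right) 2 \cdot 7 \cdot 1 = \left(- \frac{1}{9}\right) \left(-2\right) \left(-6\right) 14 = \frac{2}{9} \left(-6\right) 14 = \left(- \frac{4}{3}\right) 14 = - \frac{56}{3}$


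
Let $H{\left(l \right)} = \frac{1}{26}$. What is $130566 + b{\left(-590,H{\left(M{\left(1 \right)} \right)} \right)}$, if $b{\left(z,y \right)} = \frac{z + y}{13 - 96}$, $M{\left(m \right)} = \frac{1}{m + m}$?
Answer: $\frac{281776767}{2158} \approx 1.3057 \cdot 10^{5}$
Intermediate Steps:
$M{\left(m \right)} = \frac{1}{2 m}$
$H{\left(l \right)} = \frac{1}{26}$
$b{\left(z,y \right)} = - \frac{y}{83} - \frac{z}{83}$ ($b{\left(z,y \right)} = \frac{y + z}{-83} = \left(y + z\right) \left(- \frac{1}{83}\right) = - \frac{y}{83} - \frac{z}{83}$)
$130566 + b{\left(-590,H{\left(M{\left(1 \right)} \right)} \right)} = 130566 - - \frac{15339}{2158} = 130566 + \left(- \frac{1}{2158} + \frac{590}{83}\right) = 130566 + \frac{15339}{2158} = \frac{281776767}{2158}$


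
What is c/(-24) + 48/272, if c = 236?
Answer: -985/102 ≈ -9.6569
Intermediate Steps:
c/(-24) + 48/272 = 236/(-24) + 48/272 = 236*(-1/24) + 48*(1/272) = -59/6 + 3/17 = -985/102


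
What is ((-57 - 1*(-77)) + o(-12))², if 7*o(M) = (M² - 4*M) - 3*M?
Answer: 135424/49 ≈ 2763.8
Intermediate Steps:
o(M) = -M + M²/7 (o(M) = ((M² - 4*M) - 3*M)/7 = (M² - 7*M)/7 = -M + M²/7)
((-57 - 1*(-77)) + o(-12))² = ((-57 - 1*(-77)) + (⅐)*(-12)*(-7 - 12))² = ((-57 + 77) + (⅐)*(-12)*(-19))² = (20 + 228/7)² = (368/7)² = 135424/49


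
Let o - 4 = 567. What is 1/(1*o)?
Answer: 1/571 ≈ 0.0017513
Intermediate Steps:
o = 571 (o = 4 + 567 = 571)
1/(1*o) = 1/(1*571) = 1/571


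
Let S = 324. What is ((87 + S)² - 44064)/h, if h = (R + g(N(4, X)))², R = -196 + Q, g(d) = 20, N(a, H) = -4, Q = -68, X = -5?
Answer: 124857/59536 ≈ 2.0972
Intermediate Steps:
R = -264 (R = -196 - 68 = -264)
h = 59536 (h = (-264 + 20)² = (-244)² = 59536)
((87 + S)² - 44064)/h = ((87 + 324)² - 44064)/59536 = (411² - 44064)*(1/59536) = (168921 - 44064)*(1/59536) = 124857*(1/59536) = 124857/59536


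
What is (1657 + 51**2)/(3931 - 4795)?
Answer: -2129/432 ≈ -4.9282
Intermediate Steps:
(1657 + 51**2)/(3931 - 4795) = (1657 + 2601)/(-864) = 4258*(-1/864) = -2129/432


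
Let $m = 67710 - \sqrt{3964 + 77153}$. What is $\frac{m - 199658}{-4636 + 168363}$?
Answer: $- \frac{131948}{163727} - \frac{3 \sqrt{9013}}{163727} \approx -0.80764$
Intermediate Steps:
$m = 67710 - 3 \sqrt{9013}$ ($m = 67710 - \sqrt{81117} = 67710 - 3 \sqrt{9013} \approx 67425.0$)
$\frac{m - 199658}{-4636 + 168363} = \frac{\left(67710 - 3 \sqrt{9013}\right) - 199658}{-4636 + 168363} = \frac{-131948 - 3 \sqrt{9013}}{163727} = \left(-131948 - 3 \sqrt{9013}\right) \frac{1}{163727} = - \frac{131948}{163727} - \frac{3 \sqrt{9013}}{163727}$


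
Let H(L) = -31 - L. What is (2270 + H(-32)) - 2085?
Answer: 186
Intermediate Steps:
(2270 + H(-32)) - 2085 = (2270 + (-31 - 1*(-32))) - 2085 = (2270 + (-31 + 32)) - 2085 = (2270 + 1) - 2085 = 2271 - 2085 = 186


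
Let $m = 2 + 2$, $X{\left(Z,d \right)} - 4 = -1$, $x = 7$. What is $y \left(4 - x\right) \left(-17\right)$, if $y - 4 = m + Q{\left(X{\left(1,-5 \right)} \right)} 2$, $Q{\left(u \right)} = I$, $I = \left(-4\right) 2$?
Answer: $-408$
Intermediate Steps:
$X{\left(Z,d \right)} = 3$ ($X{\left(Z,d \right)} = 4 - 1 = 3$)
$I = -8$
$m = 4$
$Q{\left(u \right)} = -8$
$y = -8$ ($y = 4 + \left(4 - 16\right) = 4 - 12 = -8$)
$y \left(4 - x\right) \left(-17\right) = - 8 \left(4 - 7\right) \left(-17\right) = \left(-8\right) \left(-3\right) \left(-17\right) = 24 \left(-17\right) = -408$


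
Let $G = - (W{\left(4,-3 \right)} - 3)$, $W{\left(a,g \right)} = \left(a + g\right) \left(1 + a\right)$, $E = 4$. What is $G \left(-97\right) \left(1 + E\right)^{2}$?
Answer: $4850$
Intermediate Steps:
$W{\left(a,g \right)} = \left(1 + a\right) \left(a + g\right)$
$G = -2$ ($G = - (\left(4 - 3 + 4^{2} + 4 \left(-3\right)\right) - 3) = - (\left(4 - 3 + 16 - 12\right) - 3) = - (5 - 3) = \left(-1\right) 2 = -2$)
$G \left(-97\right) \left(1 + E\right)^{2} = \left(-2\right) \left(-97\right) \left(1 + 4\right)^{2} = 194 \cdot 5^{2} = 194 \cdot 25 = 4850$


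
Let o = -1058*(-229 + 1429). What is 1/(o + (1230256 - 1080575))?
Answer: -1/1119919 ≈ -8.9292e-7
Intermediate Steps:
o = -1269600 (o = -1058*1200 = -1269600)
1/(o + (1230256 - 1080575)) = 1/(-1269600 + (1230256 - 1080575)) = 1/(-1269600 + 149681) = 1/(-1119919) = -1/1119919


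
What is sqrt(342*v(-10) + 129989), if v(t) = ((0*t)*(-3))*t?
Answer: sqrt(129989) ≈ 360.54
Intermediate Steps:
v(t) = 0 (v(t) = (0*(-3))*t = 0*t = 0)
sqrt(342*v(-10) + 129989) = sqrt(342*0 + 129989) = sqrt(0 + 129989) = sqrt(129989)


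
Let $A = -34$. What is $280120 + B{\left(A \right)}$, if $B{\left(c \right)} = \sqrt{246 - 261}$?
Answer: $280120 + i \sqrt{15} \approx 2.8012 \cdot 10^{5} + 3.873 i$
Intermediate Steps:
$B{\left(c \right)} = i \sqrt{15}$ ($B{\left(c \right)} = \sqrt{-15} = i \sqrt{15}$)
$280120 + B{\left(A \right)} = 280120 + i \sqrt{15}$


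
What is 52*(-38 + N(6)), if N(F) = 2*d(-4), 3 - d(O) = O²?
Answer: -3328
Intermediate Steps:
d(O) = 3 - O²
N(F) = -26 (N(F) = 2*(3 - 1*(-4)²) = 2*(3 - 1*16) = 2*(3 - 16) = 2*(-13) = -26)
52*(-38 + N(6)) = 52*(-38 - 26) = 52*(-64) = -3328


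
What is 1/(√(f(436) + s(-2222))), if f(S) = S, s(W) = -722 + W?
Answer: -I*√627/1254 ≈ -0.019968*I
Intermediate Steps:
1/(√(f(436) + s(-2222))) = 1/(√(436 + (-722 - 2222))) = 1/(√(436 - 2944)) = 1/(√(-2508)) = 1/(2*I*√627) = -I*√627/1254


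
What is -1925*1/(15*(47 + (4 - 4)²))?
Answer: -385/141 ≈ -2.7305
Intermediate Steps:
-1925*1/(15*(47 + (4 - 4)²)) = -1925*1/(15*(47 + 0²)) = -1925*1/(15*(47 + 0)) = -1925/(15*47) = -1925/705 = -1925*1/705 = -385/141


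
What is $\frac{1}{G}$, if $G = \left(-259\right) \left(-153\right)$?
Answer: $\frac{1}{39627} \approx 2.5235 \cdot 10^{-5}$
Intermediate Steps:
$G = 39627$
$\frac{1}{G} = \frac{1}{39627}$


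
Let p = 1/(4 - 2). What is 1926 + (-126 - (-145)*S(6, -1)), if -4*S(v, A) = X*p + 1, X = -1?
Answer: 14255/8 ≈ 1781.9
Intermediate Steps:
p = ½ (p = 1/2 = ½ ≈ 0.50000)
S(v, A) = -⅛ (S(v, A) = -(-1*½ + 1)/4 = -(-½ + 1)/4 = -¼*½ = -⅛)
1926 + (-126 - (-145)*S(6, -1)) = 1926 + (-126 - (-145)*(-1)/8) = 1926 + (-126 - 1*145/8) = 1926 + (-126 - 145/8) = 1926 - 1153/8 = 14255/8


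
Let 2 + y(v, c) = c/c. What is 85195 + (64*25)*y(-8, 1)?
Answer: 83595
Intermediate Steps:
y(v, c) = -1 (y(v, c) = -2 + c/c = -2 + 1 = -1)
85195 + (64*25)*y(-8, 1) = 85195 + (64*25)*(-1) = 85195 + 1600*(-1) = 85195 - 1600 = 83595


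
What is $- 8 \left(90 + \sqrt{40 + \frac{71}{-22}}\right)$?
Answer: $-720 - \frac{4 \sqrt{17798}}{11} \approx -768.51$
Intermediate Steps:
$- 8 \left(90 + \sqrt{40 + \frac{71}{-22}}\right) = - 8 \left(90 + \sqrt{40 + 71 \left(- \frac{1}{22}\right)}\right) = - 8 \left(90 + \sqrt{40 - \frac{71}{22}}\right) = - 8 \left(90 + \sqrt{\frac{809}{22}}\right) = - 8 \left(90 + \frac{\sqrt{17798}}{22}\right) = -720 - \frac{4 \sqrt{17798}}{11}$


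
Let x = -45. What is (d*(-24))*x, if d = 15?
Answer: 16200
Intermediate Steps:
(d*(-24))*x = (15*(-24))*(-45) = -360*(-45) = 16200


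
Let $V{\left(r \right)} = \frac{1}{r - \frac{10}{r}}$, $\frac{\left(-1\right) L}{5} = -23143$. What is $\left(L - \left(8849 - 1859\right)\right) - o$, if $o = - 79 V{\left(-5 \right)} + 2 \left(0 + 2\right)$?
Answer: $\frac{326084}{3} \approx 1.0869 \cdot 10^{5}$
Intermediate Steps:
$L = 115715$ ($L = \left(-5\right) \left(-23143\right) = 115715$)
$o = \frac{91}{3}$ ($o = - 79 \left(- \frac{5}{-10 + \left(-5\right)^{2}}\right) + 2 \left(0 + 2\right) = - 79 \left(- \frac{5}{-10 + 25}\right) + 2 \cdot 2 = - 79 \left(- \frac{5}{15}\right) + 4 = - 79 \left(\left(-5\right) \frac{1}{15}\right) + 4 = \left(-79\right) \left(- \frac{1}{3}\right) + 4 = \frac{79}{3} + 4 = \frac{91}{3} \approx 30.333$)
$\left(L - \left(8849 - 1859\right)\right) - o = \left(115715 - \left(8849 - 1859\right)\right) - \frac{91}{3} = \left(115715 - 6990\right) - \frac{91}{3} = 108725 - \frac{91}{3} = \frac{326084}{3}$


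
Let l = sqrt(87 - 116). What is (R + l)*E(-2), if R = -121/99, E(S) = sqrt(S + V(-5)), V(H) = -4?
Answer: -sqrt(174) - 11*I*sqrt(6)/9 ≈ -13.191 - 2.9938*I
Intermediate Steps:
E(S) = sqrt(-4 + S) (E(S) = sqrt(S - 4) = sqrt(-4 + S))
R = -11/9 (R = -121*1/99 = -11/9 ≈ -1.2222)
l = I*sqrt(29) (l = sqrt(-29) = I*sqrt(29) ≈ 5.3852*I)
(R + l)*E(-2) = (-11/9 + I*sqrt(29))*sqrt(-4 - 2) = (-11/9 + I*sqrt(29))*sqrt(-6) = (-11/9 + I*sqrt(29))*(I*sqrt(6)) = I*sqrt(6)*(-11/9 + I*sqrt(29))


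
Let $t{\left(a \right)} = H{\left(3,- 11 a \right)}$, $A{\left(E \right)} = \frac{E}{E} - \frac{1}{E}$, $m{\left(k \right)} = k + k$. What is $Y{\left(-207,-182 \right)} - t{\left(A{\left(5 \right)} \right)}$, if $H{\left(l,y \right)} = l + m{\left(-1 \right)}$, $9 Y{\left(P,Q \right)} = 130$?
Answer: $\frac{121}{9} \approx 13.444$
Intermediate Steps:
$m{\left(k \right)} = 2 k$
$A{\left(E \right)} = 1 - \frac{1}{E}$
$Y{\left(P,Q \right)} = \frac{130}{9}$ ($Y{\left(P,Q \right)} = \frac{1}{9} \cdot 130 = \frac{130}{9}$)
$H{\left(l,y \right)} = -2 + l$ ($H{\left(l,y \right)} = l + 2 \left(-1\right) = l - 2 = -2 + l$)
$t{\left(a \right)} = 1$ ($t{\left(a \right)} = -2 + 3 = 1$)
$Y{\left(-207,-182 \right)} - t{\left(A{\left(5 \right)} \right)} = \frac{130}{9} - 1 = \frac{121}{9}$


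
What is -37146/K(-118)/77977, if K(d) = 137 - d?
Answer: -12382/6628045 ≈ -0.0018681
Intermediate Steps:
-37146/K(-118)/77977 = -37146/(137 - 1*(-118))/77977 = -37146/(137 + 118)*(1/77977) = -37146/255*(1/77977) = -37146*1/255*(1/77977) = -12382/85*1/77977 = -12382/6628045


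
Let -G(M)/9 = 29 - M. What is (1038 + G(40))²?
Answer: 1292769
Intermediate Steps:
G(M) = -261 + 9*M (G(M) = -9*(29 - M) = -261 + 9*M)
(1038 + G(40))² = (1038 + (-261 + 9*40))² = (1038 + (-261 + 360))² = (1038 + 99)² = 1137² = 1292769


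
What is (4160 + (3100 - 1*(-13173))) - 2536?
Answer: 17897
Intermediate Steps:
(4160 + (3100 - 1*(-13173))) - 2536 = (4160 + (3100 + 13173)) - 2536 = (4160 + 16273) - 2536 = 20433 - 2536 = 17897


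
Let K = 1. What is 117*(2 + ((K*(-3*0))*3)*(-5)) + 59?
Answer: 293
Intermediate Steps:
117*(2 + ((K*(-3*0))*3)*(-5)) + 59 = 117*(2 + ((1*(-3*0))*3)*(-5)) + 59 = 117*(2 + ((1*0)*3)*(-5)) + 59 = 117*(2 + (0*3)*(-5)) + 59 = 117*(2 + 0*(-5)) + 59 = 117*(2 + 0) + 59 = 117*2 + 59 = 234 + 59 = 293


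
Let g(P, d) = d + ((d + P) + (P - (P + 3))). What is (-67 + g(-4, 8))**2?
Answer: 3364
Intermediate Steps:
g(P, d) = -3 + P + 2*d (g(P, d) = d + ((P + d) + (P - (3 + P))) = d + ((P + d) + (P + (-3 - P))) = d + ((P + d) - 3) = d + (-3 + P + d) = -3 + P + 2*d)
(-67 + g(-4, 8))**2 = (-67 + (-3 - 4 + 2*8))**2 = (-67 + (-3 - 4 + 16))**2 = (-67 + 9)**2 = (-58)**2 = 3364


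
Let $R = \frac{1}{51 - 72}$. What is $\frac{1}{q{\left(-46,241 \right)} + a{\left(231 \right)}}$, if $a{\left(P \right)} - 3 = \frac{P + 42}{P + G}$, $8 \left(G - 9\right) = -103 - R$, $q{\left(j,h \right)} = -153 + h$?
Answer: $\frac{19079}{1759121} \approx 0.010846$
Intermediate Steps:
$R = - \frac{1}{21}$ ($R = \frac{1}{-21} = - \frac{1}{21} \approx -0.047619$)
$G = - \frac{325}{84}$ ($G = 9 + \frac{-103 - - \frac{1}{21}}{8} = 9 + \frac{-103 + \frac{1}{21}}{8} = 9 + \frac{1}{8} \left(- \frac{2162}{21}\right) = 9 - \frac{1081}{84} = - \frac{325}{84} \approx -3.869$)
$a{\left(P \right)} = 3 + \frac{42 + P}{- \frac{325}{84} + P}$ ($a{\left(P \right)} = 3 + \frac{P + 42}{P - \frac{325}{84}} = 3 + \frac{42 + P}{- \frac{325}{84} + P}$)
$\frac{1}{q{\left(-46,241 \right)} + a{\left(231 \right)}} = \frac{1}{\left(-153 + 241\right) + \frac{3 \left(851 + 112 \cdot 231\right)}{-325 + 84 \cdot 231}} = \frac{1}{88 + \frac{3 \left(851 + 25872\right)}{-325 + 19404}} = \frac{1}{88 + 3 \cdot \frac{1}{19079} \cdot 26723} = \frac{1}{88 + \frac{80169}{19079}} = \frac{1}{\frac{1759121}{19079}} = \frac{19079}{1759121}$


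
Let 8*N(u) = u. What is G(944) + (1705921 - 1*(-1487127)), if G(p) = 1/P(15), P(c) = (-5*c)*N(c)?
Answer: 3592178992/1125 ≈ 3.1930e+6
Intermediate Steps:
N(u) = u/8
P(c) = -5*c²/8 (P(c) = (-5*c)*(c/8) = -5*c²/8)
G(p) = -8/1125 (G(p) = 1/(-5/8*15²) = 1/(-5/8*225) = 1/(-1125/8) = -8/1125)
G(944) + (1705921 - 1*(-1487127)) = -8/1125 + (1705921 - 1*(-1487127)) = -8/1125 + (1705921 + 1487127) = -8/1125 + 3193048 = 3592178992/1125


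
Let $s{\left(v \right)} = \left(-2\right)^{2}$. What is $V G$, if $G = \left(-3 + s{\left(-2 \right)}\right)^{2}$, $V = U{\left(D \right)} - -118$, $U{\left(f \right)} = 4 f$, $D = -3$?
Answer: $106$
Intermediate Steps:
$s{\left(v \right)} = 4$
$V = 106$ ($V = 4 \left(-3\right) - -118 = -12 + 118 = 106$)
$G = 1$ ($G = \left(-3 + 4\right)^{2} = 1^{2} = 1$)
$V G = 106 \cdot 1 = 106$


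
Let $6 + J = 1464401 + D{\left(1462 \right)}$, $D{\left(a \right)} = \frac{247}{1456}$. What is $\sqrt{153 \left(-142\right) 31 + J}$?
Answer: $\frac{\sqrt{620057109}}{28} \approx 889.32$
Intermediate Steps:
$D{\left(a \right)} = \frac{19}{112}$ ($D{\left(a \right)} = 247 \cdot \frac{1}{1456} = \frac{19}{112}$)
$J = \frac{164012259}{112}$ ($J = -6 + \left(1464401 + \frac{19}{112}\right) = -6 + \frac{164012931}{112} = \frac{164012259}{112} \approx 1.4644 \cdot 10^{6}$)
$\sqrt{153 \left(-142\right) 31 + J} = \sqrt{153 \left(-142\right) 31 + \frac{164012259}{112}} = \sqrt{\left(-21726\right) 31 + \frac{164012259}{112}} = \sqrt{-673506 + \frac{164012259}{112}} = \sqrt{\frac{88579587}{112}} = \frac{\sqrt{620057109}}{28}$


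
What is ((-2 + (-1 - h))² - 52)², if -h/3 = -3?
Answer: 8464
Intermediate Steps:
h = 9 (h = -3*(-3) = 9)
((-2 + (-1 - h))² - 52)² = ((-2 + (-1 - 1*9))² - 52)² = ((-2 + (-1 - 9))² - 52)² = ((-2 - 10)² - 52)² = ((-12)² - 52)² = (144 - 52)² = 92² = 8464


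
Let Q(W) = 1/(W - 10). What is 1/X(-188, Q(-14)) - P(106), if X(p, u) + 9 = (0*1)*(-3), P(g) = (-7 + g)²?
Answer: -88210/9 ≈ -9801.1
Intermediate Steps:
Q(W) = 1/(-10 + W)
X(p, u) = -9 (X(p, u) = -9 + (0*1)*(-3) = -9 + 0*(-3) = -9 + 0 = -9)
1/X(-188, Q(-14)) - P(106) = 1/(-9) - (-7 + 106)² = -⅑ - 1*99² = -⅑ - 1*9801 = -⅑ - 9801 = -88210/9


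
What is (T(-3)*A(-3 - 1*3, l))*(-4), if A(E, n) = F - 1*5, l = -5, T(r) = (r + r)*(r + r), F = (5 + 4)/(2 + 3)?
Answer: 2304/5 ≈ 460.80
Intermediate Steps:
F = 9/5 ≈ 1.8000
T(r) = 4*r**2 (T(r) = (2*r)*(2*r) = 4*r**2)
A(E, n) = -16/5 (A(E, n) = 9/5 - 1*5 = 9/5 - 5 = -16/5)
(T(-3)*A(-3 - 1*3, l))*(-4) = ((4*(-3)**2)*(-16/5))*(-4) = ((4*9)*(-16/5))*(-4) = (36*(-16/5))*(-4) = -576/5*(-4) = 2304/5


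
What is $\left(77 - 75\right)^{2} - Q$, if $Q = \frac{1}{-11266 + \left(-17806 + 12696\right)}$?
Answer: $\frac{65505}{16376} \approx 4.0001$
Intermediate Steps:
$Q = - \frac{1}{16376}$ ($Q = \frac{1}{-11266 - 5110} = \frac{1}{-16376} = - \frac{1}{16376} \approx -6.1065 \cdot 10^{-5}$)
$\left(77 - 75\right)^{2} - Q = \left(77 - 75\right)^{2} - - \frac{1}{16376} = 2^{2} + \frac{1}{16376} = 4 + \frac{1}{16376} = \frac{65505}{16376}$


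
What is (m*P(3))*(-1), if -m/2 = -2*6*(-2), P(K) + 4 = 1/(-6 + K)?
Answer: -208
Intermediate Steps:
P(K) = -4 + 1/(-6 + K)
m = -48 (m = -2*(-2*6)*(-2) = -(-24)*(-2) = -2*24 = -48)
(m*P(3))*(-1) = -48*(25 - 4*3)/(-6 + 3)*(-1) = -48*(25 - 12)/(-3)*(-1) = -(-16)*13*(-1) = -48*(-13/3)*(-1) = 208*(-1) = -208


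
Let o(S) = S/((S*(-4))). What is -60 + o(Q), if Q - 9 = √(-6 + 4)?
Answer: -241/4 ≈ -60.250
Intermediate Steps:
Q = 9 + I*√2 (Q = 9 + √(-6 + 4) = 9 + √(-2) = 9 + I*√2 ≈ 9.0 + 1.4142*I)
o(S) = -¼ (o(S) = S/((-4*S)) = S*(-1/(4*S)) = -¼)
-60 + o(Q) = -60 - ¼ = -241/4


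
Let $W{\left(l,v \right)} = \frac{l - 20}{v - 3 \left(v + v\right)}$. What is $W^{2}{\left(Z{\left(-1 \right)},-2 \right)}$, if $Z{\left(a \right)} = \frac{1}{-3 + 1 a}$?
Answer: $\frac{6561}{1600} \approx 4.1006$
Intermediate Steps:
$Z{\left(a \right)} = \frac{1}{-3 + a}$
$W{\left(l,v \right)} = - \frac{-20 + l}{5 v}$ ($W{\left(l,v \right)} = \frac{-20 + l}{v - 3 \cdot 2 v} = \frac{-20 + l}{v - 6 v} = \frac{-20 + l}{\left(-5\right) v} = \left(-20 + l\right) \left(- \frac{1}{5 v}\right) = - \frac{-20 + l}{5 v}$)
$W^{2}{\left(Z{\left(-1 \right)},-2 \right)} = \left(\frac{20 - \frac{1}{-3 - 1}}{5 \left(-2\right)}\right)^{2} = \left(\frac{1}{5} \left(- \frac{1}{2}\right) \left(20 - \frac{1}{-4}\right)\right)^{2} = \left(\frac{1}{5} \left(- \frac{1}{2}\right) \left(20 - - \frac{1}{4}\right)\right)^{2} = \left(\frac{1}{5} \left(- \frac{1}{2}\right) \left(20 + \frac{1}{4}\right)\right)^{2} = \left(\frac{1}{5} \left(- \frac{1}{2}\right) \frac{81}{4}\right)^{2} = \left(- \frac{81}{40}\right)^{2} = \frac{6561}{1600}$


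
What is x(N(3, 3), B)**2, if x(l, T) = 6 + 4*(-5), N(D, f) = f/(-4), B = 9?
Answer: 196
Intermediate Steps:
N(D, f) = -f/4 (N(D, f) = f*(-1/4) = -f/4)
x(l, T) = -14 (x(l, T) = 6 - 20 = -14)
x(N(3, 3), B)**2 = (-14)**2 = 196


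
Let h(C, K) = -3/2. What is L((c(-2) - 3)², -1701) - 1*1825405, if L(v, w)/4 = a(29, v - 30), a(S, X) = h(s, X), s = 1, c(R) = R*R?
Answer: -1825411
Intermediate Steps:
c(R) = R²
h(C, K) = -3/2 (h(C, K) = -3*½ = -3/2)
a(S, X) = -3/2
L(v, w) = -6 (L(v, w) = 4*(-3/2) = -6)
L((c(-2) - 3)², -1701) - 1*1825405 = -6 - 1*1825405 = -6 - 1825405 = -1825411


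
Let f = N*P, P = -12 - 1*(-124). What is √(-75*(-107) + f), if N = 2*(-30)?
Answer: 3*√145 ≈ 36.125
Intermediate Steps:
N = -60
P = 112 (P = -12 + 124 = 112)
f = -6720 (f = -60*112 = -6720)
√(-75*(-107) + f) = √(-75*(-107) - 6720) = √(8025 - 6720) = √1305 = 3*√145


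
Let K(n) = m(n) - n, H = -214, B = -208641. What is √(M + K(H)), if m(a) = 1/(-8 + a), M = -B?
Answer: 7*√210065502/222 ≈ 457.01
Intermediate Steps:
M = 208641 (M = -1*(-208641) = 208641)
K(n) = 1/(-8 + n) - n
√(M + K(H)) = √(208641 + (1 - 1*(-214)*(-8 - 214))/(-8 - 214)) = √(208641 + (1 - 1*(-214)*(-222))/(-222)) = √(208641 - (1 - 47508)/222) = √(208641 - 1/222*(-47507)) = √(208641 + 47507/222) = √(46365809/222) = 7*√210065502/222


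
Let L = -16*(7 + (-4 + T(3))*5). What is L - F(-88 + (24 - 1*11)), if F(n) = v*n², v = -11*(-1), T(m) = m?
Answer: -61907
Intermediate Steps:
v = 11
F(n) = 11*n²
L = -32 (L = -16*(7 + (-4 + 3)*5) = -16*(7 - 1*5) = -16*(7 - 5) = -16*2 = -32)
L - F(-88 + (24 - 1*11)) = -32 - 11*(-88 + (24 - 1*11))² = -32 - 11*(-88 + (24 - 11))² = -32 - 11*(-88 + 13)² = -32 - 11*(-75)² = -32 - 11*5625 = -32 - 1*61875 = -32 - 61875 = -61907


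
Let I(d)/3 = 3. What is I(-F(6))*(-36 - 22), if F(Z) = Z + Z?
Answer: -522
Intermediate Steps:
F(Z) = 2*Z
I(d) = 9 (I(d) = 3*3 = 9)
I(-F(6))*(-36 - 22) = 9*(-36 - 22) = 9*(-58) = -522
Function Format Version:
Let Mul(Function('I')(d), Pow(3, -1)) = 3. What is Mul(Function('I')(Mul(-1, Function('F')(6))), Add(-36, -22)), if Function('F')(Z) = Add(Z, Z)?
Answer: -522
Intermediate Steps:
Function('F')(Z) = Mul(2, Z)
Function('I')(d) = 9 (Function('I')(d) = Mul(3, 3) = 9)
Mul(Function('I')(Mul(-1, Function('F')(6))), Add(-36, -22)) = Mul(9, Add(-36, -22)) = Mul(9, -58) = -522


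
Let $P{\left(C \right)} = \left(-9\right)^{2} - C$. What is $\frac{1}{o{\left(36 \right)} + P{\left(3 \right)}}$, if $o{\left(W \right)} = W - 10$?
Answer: $\frac{1}{104} \approx 0.0096154$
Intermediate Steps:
$o{\left(W \right)} = -10 + W$
$P{\left(C \right)} = 81 - C$
$\frac{1}{o{\left(36 \right)} + P{\left(3 \right)}} = \frac{1}{\left(-10 + 36\right) + \left(81 - 3\right)} = \frac{1}{26 + \left(81 - 3\right)} = \frac{1}{26 + 78} = \frac{1}{104}$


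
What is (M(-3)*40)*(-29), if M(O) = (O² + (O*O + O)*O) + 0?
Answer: 10440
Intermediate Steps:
M(O) = O² + O*(O + O²) (M(O) = (O² + (O² + O)*O) + 0 = (O² + (O + O²)*O) + 0 = (O² + O*(O + O²)) + 0 = O² + O*(O + O²))
(M(-3)*40)*(-29) = (((-3)²*(2 - 3))*40)*(-29) = ((9*(-1))*40)*(-29) = -9*40*(-29) = -360*(-29) = 10440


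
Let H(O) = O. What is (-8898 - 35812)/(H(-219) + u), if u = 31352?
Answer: -44710/31133 ≈ -1.4361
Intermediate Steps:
(-8898 - 35812)/(H(-219) + u) = (-8898 - 35812)/(-219 + 31352) = -44710/31133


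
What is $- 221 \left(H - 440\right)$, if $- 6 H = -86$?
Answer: $\frac{282217}{3} \approx 94072.0$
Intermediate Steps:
$H = \frac{43}{3}$ ($H = \left(- \frac{1}{6}\right) \left(-86\right) = \frac{43}{3} \approx 14.333$)
$- 221 \left(H - 440\right) = - 221 \left(\frac{43}{3} - 440\right) = \left(-221\right) \left(- \frac{1277}{3}\right) = \frac{282217}{3}$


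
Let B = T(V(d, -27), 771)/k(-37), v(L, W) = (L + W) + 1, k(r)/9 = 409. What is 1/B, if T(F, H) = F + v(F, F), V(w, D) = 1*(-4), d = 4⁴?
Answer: -3681/11 ≈ -334.64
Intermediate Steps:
k(r) = 3681 (k(r) = 9*409 = 3681)
d = 256
v(L, W) = 1 + L + W
V(w, D) = -4
T(F, H) = 1 + 3*F (T(F, H) = F + (1 + F + F) = F + (1 + 2*F) = 1 + 3*F)
B = -11/3681 (B = (1 + 3*(-4))/3681 = (1 - 12)*(1/3681) = -11*1/3681 = -11/3681 ≈ -0.0029883)
1/B = 1/(-11/3681) = -3681/11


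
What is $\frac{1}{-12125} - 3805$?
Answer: $- \frac{46135626}{12125} \approx -3805.0$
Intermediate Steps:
$\frac{1}{-12125} - 3805 = - \frac{1}{12125} - 3805 = - \frac{46135626}{12125}$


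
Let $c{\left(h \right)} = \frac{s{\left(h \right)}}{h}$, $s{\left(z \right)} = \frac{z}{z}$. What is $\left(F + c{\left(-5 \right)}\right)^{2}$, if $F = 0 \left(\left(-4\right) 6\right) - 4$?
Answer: $\frac{441}{25} \approx 17.64$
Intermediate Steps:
$s{\left(z \right)} = 1$
$c{\left(h \right)} = \frac{1}{h}$ ($c{\left(h \right)} = 1 \frac{1}{h} = \frac{1}{h}$)
$F = -4$ ($F = 0 \left(-24\right) - 4 = 0 - 4 = -4$)
$\left(F + c{\left(-5 \right)}\right)^{2} = \left(-4 + \frac{1}{-5}\right)^{2} = \left(-4 - \frac{1}{5}\right)^{2} = \left(- \frac{21}{5}\right)^{2} = \frac{441}{25}$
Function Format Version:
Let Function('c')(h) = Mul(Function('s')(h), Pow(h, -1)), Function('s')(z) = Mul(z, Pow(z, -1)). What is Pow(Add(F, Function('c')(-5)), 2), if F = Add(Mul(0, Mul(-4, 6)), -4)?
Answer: Rational(441, 25) ≈ 17.640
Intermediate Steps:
Function('s')(z) = 1
Function('c')(h) = Pow(h, -1) (Function('c')(h) = Mul(1, Pow(h, -1)) = Pow(h, -1))
F = -4 (F = Add(Mul(0, -24), -4) = Add(0, -4) = -4)
Pow(Add(F, Function('c')(-5)), 2) = Pow(Add(-4, Pow(-5, -1)), 2) = Pow(Add(-4, Rational(-1, 5)), 2) = Pow(Rational(-21, 5), 2) = Rational(441, 25)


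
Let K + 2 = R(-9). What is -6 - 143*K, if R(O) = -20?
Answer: 3140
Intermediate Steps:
K = -22 (K = -2 - 20 = -22)
-6 - 143*K = -6 - 143*(-22) = -6 + 3146 = 3140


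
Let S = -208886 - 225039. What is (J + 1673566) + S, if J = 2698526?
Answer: 3938167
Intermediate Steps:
S = -433925
(J + 1673566) + S = (2698526 + 1673566) - 433925 = 4372092 - 433925 = 3938167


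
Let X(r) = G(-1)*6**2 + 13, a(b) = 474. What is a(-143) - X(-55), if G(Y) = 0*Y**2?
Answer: 461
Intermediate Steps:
G(Y) = 0
X(r) = 13 (X(r) = 0*6**2 + 13 = 0*36 + 13 = 0 + 13 = 13)
a(-143) - X(-55) = 474 - 1*13 = 474 - 13 = 461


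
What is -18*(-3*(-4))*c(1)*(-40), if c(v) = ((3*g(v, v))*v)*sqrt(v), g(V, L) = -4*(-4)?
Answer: 414720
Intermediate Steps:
g(V, L) = 16
c(v) = 48*v**(3/2) (c(v) = ((3*16)*v)*sqrt(v) = (48*v)*sqrt(v) = 48*v**(3/2))
-18*(-3*(-4))*c(1)*(-40) = -18*(-3*(-4))*48*1**(3/2)*(-40) = -216*48*1*(-40) = -216*48*(-40) = -18*576*(-40) = -10368*(-40) = 414720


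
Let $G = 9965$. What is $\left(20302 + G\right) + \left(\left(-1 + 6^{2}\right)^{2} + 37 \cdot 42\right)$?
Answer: $33046$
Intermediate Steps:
$\left(20302 + G\right) + \left(\left(-1 + 6^{2}\right)^{2} + 37 \cdot 42\right) = \left(20302 + 9965\right) + \left(\left(-1 + 6^{2}\right)^{2} + 37 \cdot 42\right) = 30267 + \left(\left(-1 + 36\right)^{2} + 1554\right) = 30267 + \left(35^{2} + 1554\right) = 30267 + \left(1225 + 1554\right) = 30267 + 2779 = 33046$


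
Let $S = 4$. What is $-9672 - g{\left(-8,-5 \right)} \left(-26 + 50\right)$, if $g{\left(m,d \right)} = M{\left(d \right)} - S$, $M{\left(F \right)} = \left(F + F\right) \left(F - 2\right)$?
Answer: $-11256$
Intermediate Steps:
$M{\left(F \right)} = 2 F \left(-2 + F\right)$
$g{\left(m,d \right)} = -4 + 2 d \left(-2 + d\right)$ ($g{\left(m,d \right)} = 2 d \left(-2 + d\right) - 4 = -4 + 2 d \left(-2 + d\right)$)
$-9672 - g{\left(-8,-5 \right)} \left(-26 + 50\right) = -9672 - \left(-4 + 2 \left(-5\right) \left(-2 - 5\right)\right) \left(-26 + 50\right) = -9672 - \left(-4 + 2 \left(-5\right) \left(-7\right)\right) 24 = -9672 - \left(-4 + 70\right) 24 = -9672 - 66 \cdot 24 = -9672 - 1584 = -11256$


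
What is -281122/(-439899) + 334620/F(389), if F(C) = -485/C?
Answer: -11452055194130/42670203 ≈ -2.6839e+5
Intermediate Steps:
-281122/(-439899) + 334620/F(389) = -281122/(-439899) + 334620/((-485/389)) = -281122*(-1/439899) + 334620/((-485*1/389)) = 281122/439899 + 334620/(-485/389) = 281122/439899 + 334620*(-389/485) = 281122/439899 - 26033436/97 = -11452055194130/42670203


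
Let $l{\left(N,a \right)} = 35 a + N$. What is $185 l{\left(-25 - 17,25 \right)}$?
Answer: $154105$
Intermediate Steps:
$l{\left(N,a \right)} = N + 35 a$
$185 l{\left(-25 - 17,25 \right)} = 185 \left(\left(-25 - 17\right) + 35 \cdot 25\right) = 185 \left(\left(-25 - 17\right) + 875\right) = 185 \left(-42 + 875\right) = 185 \cdot 833 = 154105$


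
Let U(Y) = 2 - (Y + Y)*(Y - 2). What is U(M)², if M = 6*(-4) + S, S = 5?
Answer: 633616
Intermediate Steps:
M = -19 (M = 6*(-4) + 5 = -24 + 5 = -19)
U(Y) = 2 - 2*Y*(-2 + Y)
U(M)² = (2 - 2*(-19)² + 4*(-19))² = (2 - 2*361 - 76)² = (2 - 722 - 76)² = (-796)² = 633616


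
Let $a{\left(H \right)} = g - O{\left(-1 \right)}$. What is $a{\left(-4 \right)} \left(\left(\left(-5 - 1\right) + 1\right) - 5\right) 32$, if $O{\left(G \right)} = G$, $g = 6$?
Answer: $-2240$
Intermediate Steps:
$a{\left(H \right)} = 7$ ($a{\left(H \right)} = 6 - -1 = 6 + 1 = 7$)
$a{\left(-4 \right)} \left(\left(\left(-5 - 1\right) + 1\right) - 5\right) 32 = 7 \left(\left(\left(-5 - 1\right) + 1\right) - 5\right) 32 = 7 \left(\left(-6 + 1\right) - 5\right) 32 = 7 \left(-5 - 5\right) 32 = 7 \left(-10\right) 32 = \left(-70\right) 32 = -2240$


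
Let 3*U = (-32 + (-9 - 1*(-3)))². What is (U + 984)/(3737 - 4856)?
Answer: -4396/3357 ≈ -1.3095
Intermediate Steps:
U = 1444/3 (U = (-32 + (-9 - 1*(-3)))²/3 = (-32 + (-9 + 3))²/3 = (-32 - 6)²/3 = (⅓)*(-38)² = (⅓)*1444 = 1444/3 ≈ 481.33)
(U + 984)/(3737 - 4856) = (1444/3 + 984)/(3737 - 4856) = (4396/3)/(-1119) = (4396/3)*(-1/1119) = -4396/3357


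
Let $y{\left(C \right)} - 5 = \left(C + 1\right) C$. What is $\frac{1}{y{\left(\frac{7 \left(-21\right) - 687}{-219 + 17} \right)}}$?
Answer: $\frac{10201}{267011} \approx 0.038204$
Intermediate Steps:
$y{\left(C \right)} = 5 + C \left(1 + C\right)$ ($y{\left(C \right)} = 5 + \left(C + 1\right) C = 5 + \left(1 + C\right) C = 5 + C \left(1 + C\right)$)
$\frac{1}{y{\left(\frac{7 \left(-21\right) - 687}{-219 + 17} \right)}} = \frac{1}{5 + \frac{7 \left(-21\right) - 687}{-219 + 17} + \left(\frac{7 \left(-21\right) - 687}{-219 + 17}\right)^{2}} = \frac{1}{5 + \frac{-147 - 687}{-202} + \left(\frac{-147 - 687}{-202}\right)^{2}} = \frac{1}{5 - - \frac{417}{101} + \left(\left(-834\right) \left(- \frac{1}{202}\right)\right)^{2}} = \frac{1}{5 + \frac{417}{101} + \left(\frac{417}{101}\right)^{2}} = \frac{1}{5 + \frac{417}{101} + \frac{173889}{10201}} = \frac{1}{\frac{267011}{10201}} = \frac{10201}{267011}$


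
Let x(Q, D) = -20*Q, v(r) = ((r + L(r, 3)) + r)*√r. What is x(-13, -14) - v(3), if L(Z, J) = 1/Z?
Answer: 260 - 19*√3/3 ≈ 249.03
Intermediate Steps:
v(r) = √r*(1/r + 2*r) (v(r) = ((r + 1/r) + r)*√r = (1/r + 2*r)*√r = √r*(1/r + 2*r))
x(-13, -14) - v(3) = -20*(-13) - (1 + 2*3²)/√3 = 260 - √3/3*(1 + 2*9) = 260 - √3/3*(1 + 18) = 260 - √3/3*19 = 260 - 19*√3/3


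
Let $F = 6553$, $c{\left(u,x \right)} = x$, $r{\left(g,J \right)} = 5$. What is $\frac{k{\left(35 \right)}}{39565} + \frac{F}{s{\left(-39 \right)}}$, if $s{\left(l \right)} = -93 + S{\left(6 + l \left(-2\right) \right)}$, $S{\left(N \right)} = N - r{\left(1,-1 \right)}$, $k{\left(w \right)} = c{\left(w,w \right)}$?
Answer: $- \frac{51853791}{110782} \approx -468.07$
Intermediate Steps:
$k{\left(w \right)} = w$
$S{\left(N \right)} = -5 + N$ ($S{\left(N \right)} = N - 5 = -5 + N$)
$s{\left(l \right)} = -92 - 2 l$ ($s{\left(l \right)} = -93 + \left(-5 + \left(6 + l \left(-2\right)\right)\right) = -93 - \left(-1 + 2 l\right) = -92 - 2 l$)
$\frac{k{\left(35 \right)}}{39565} + \frac{F}{s{\left(-39 \right)}} = \frac{35}{39565} + \frac{6553}{-92 - -78} = 35 \cdot \frac{1}{39565} + \frac{6553}{-92 + 78} = \frac{7}{7913} + \frac{6553}{-14} = \frac{7}{7913} + 6553 \left(- \frac{1}{14}\right) = \frac{7}{7913} - \frac{6553}{14} = - \frac{51853791}{110782}$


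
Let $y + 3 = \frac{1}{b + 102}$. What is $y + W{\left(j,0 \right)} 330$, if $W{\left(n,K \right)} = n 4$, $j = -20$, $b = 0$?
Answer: $- \frac{2693105}{102} \approx -26403.0$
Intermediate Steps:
$W{\left(n,K \right)} = 4 n$
$y = - \frac{305}{102}$ ($y = -3 + \frac{1}{0 + 102} = -3 + \frac{1}{102} = - \frac{305}{102} \approx -2.9902$)
$y + W{\left(j,0 \right)} 330 = - \frac{305}{102} + 4 \left(-20\right) 330 = - \frac{305}{102} - 26400 = - \frac{2693105}{102}$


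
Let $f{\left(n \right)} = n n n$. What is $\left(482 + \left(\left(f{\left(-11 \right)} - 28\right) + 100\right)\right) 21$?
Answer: $-16317$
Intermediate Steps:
$f{\left(n \right)} = n^{3}$ ($f{\left(n \right)} = n^{2} n = n^{3}$)
$\left(482 + \left(\left(f{\left(-11 \right)} - 28\right) + 100\right)\right) 21 = \left(482 + \left(\left(\left(-11\right)^{3} - 28\right) + 100\right)\right) 21 = \left(482 + \left(\left(-1331 - 28\right) + 100\right)\right) 21 = \left(482 + \left(-1359 + 100\right)\right) 21 = \left(482 - 1259\right) 21 = \left(-777\right) 21 = -16317$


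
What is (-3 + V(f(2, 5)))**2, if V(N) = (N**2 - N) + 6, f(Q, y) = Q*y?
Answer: 8649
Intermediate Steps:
V(N) = 6 + N**2 - N
(-3 + V(f(2, 5)))**2 = (-3 + (6 + (2*5)**2 - 2*5))**2 = (-3 + (6 + 10**2 - 1*10))**2 = (-3 + (6 + 100 - 10))**2 = (-3 + 96)**2 = 93**2 = 8649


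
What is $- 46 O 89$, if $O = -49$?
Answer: $200606$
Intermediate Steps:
$- 46 O 89 = \left(-46\right) \left(-49\right) 89 = 2254 \cdot 89 = 200606$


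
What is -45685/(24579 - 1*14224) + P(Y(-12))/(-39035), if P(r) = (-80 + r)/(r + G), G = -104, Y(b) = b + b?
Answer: -5706631643/1293463760 ≈ -4.4119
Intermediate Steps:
Y(b) = 2*b
P(r) = (-80 + r)/(-104 + r) (P(r) = (-80 + r)/(r - 104) = (-80 + r)/(-104 + r))
-45685/(24579 - 1*14224) + P(Y(-12))/(-39035) = -45685/(24579 - 1*14224) + ((-80 + 2*(-12))/(-104 + 2*(-12)))/(-39035) = -45685/(24579 - 14224) + ((-80 - 24)/(-104 - 24))*(-1/39035) = -45685/10355 + (-104/(-128))*(-1/39035) = -45685*1/10355 - 1/128*(-104)*(-1/39035) = -9137/2071 + (13/16)*(-1/39035) = -9137/2071 - 13/624560 = -5706631643/1293463760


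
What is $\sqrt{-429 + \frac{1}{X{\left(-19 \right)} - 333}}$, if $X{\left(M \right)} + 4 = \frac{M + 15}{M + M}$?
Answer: $\frac{8 i \sqrt{274647707}}{6401} \approx 20.712 i$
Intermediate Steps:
$X{\left(M \right)} = -4 + \frac{15 + M}{2 M}$ ($X{\left(M \right)} = -4 + \frac{M + 15}{M + M} = -4 + \frac{15 + M}{2 M}$)
$\sqrt{-429 + \frac{1}{X{\left(-19 \right)} - 333}} = \sqrt{-429 + \frac{1}{\frac{15 - -133}{2 \left(-19\right)} - 333}} = \sqrt{-429 + \frac{1}{\frac{1}{2} \left(- \frac{1}{19}\right) \left(15 + 133\right) - 333}} = \sqrt{-429 + \frac{1}{\frac{1}{2} \left(- \frac{1}{19}\right) 148 - 333}} = \sqrt{-429 + \frac{1}{- \frac{74}{19} - 333}} = \sqrt{-429 + \frac{1}{- \frac{6401}{19}}} = \sqrt{-429 - \frac{19}{6401}} = \sqrt{- \frac{2746048}{6401}} = \frac{8 i \sqrt{274647707}}{6401}$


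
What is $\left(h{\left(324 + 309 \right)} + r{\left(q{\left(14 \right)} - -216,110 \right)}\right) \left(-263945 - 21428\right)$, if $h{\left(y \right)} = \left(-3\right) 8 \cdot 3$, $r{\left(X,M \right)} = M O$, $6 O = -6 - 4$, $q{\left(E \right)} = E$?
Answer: $\frac{218595718}{3} \approx 7.2865 \cdot 10^{7}$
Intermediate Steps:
$O = - \frac{5}{3}$ ($O = \frac{-6 - 4}{6} = \frac{1}{6} \left(-10\right) = - \frac{5}{3} \approx -1.6667$)
$r{\left(X,M \right)} = - \frac{5 M}{3}$ ($r{\left(X,M \right)} = M \left(- \frac{5}{3}\right) = - \frac{5 M}{3}$)
$h{\left(y \right)} = -72$ ($h{\left(y \right)} = \left(-24\right) 3 = -72$)
$\left(h{\left(324 + 309 \right)} + r{\left(q{\left(14 \right)} - -216,110 \right)}\right) \left(-263945 - 21428\right) = \left(-72 - \frac{550}{3}\right) \left(-263945 - 21428\right) = \left(-72 - \frac{550}{3}\right) \left(-285373\right) = \left(- \frac{766}{3}\right) \left(-285373\right) = \frac{218595718}{3}$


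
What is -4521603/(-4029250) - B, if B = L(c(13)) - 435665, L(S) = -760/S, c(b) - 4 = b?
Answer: 29844993518501/68497250 ≈ 4.3571e+5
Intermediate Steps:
c(b) = 4 + b
B = -7407065/17 (B = -760/(4 + 13) - 435665 = -760/17 - 435665 = -7407065/17 ≈ -4.3571e+5)
-4521603/(-4029250) - B = -4521603/(-4029250) - 1*(-7407065/17) = -4521603*(-1/4029250) + 7407065/17 = 4521603/4029250 + 7407065/17 = 29844993518501/68497250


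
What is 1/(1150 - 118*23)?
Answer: -1/1564 ≈ -0.00063939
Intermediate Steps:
1/(1150 - 118*23) = 1/(1150 - 2714) = 1/(-1564) = -1/1564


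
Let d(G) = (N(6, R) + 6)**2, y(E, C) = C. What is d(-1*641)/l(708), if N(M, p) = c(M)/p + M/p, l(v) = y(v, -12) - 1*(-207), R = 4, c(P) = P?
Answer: 27/65 ≈ 0.41538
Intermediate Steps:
l(v) = 195 (l(v) = -12 - 1*(-207) = -12 + 207 = 195)
N(M, p) = 2*M/p (N(M, p) = M/p + M/p = 2*M/p)
d(G) = 81 (d(G) = (2*6/4 + 6)**2 = (2*6*(1/4) + 6)**2 = (3 + 6)**2 = 9**2 = 81)
d(-1*641)/l(708) = 81/195 = 81*(1/195) = 27/65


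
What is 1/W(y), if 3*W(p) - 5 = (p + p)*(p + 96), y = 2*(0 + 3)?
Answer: 3/1229 ≈ 0.0024410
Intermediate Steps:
y = 6 (y = 2*3 = 6)
W(p) = 5/3 + 2*p*(96 + p)/3 (W(p) = 5/3 + ((p + p)*(p + 96))/3 = 5/3 + ((2*p)*(96 + p))/3 = 5/3 + (2*p*(96 + p))/3 = 5/3 + 2*p*(96 + p)/3)
1/W(y) = 1/(5/3 + 64*6 + (⅔)*6²) = 1/(5/3 + 384 + (⅔)*36) = 1/(5/3 + 384 + 24) = 1/(1229/3) = 3/1229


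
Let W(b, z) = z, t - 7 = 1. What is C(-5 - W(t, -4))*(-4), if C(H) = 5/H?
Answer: 20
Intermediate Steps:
t = 8 (t = 7 + 1 = 8)
C(-5 - W(t, -4))*(-4) = (5/(-5 - 1*(-4)))*(-4) = (5/(-5 + 4))*(-4) = (5/(-1))*(-4) = (5*(-1))*(-4) = -5*(-4) = 20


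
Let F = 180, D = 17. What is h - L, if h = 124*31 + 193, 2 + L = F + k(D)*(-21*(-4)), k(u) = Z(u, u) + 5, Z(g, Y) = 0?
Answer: 3439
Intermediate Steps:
k(u) = 5 (k(u) = 0 + 5 = 5)
L = 598 (L = -2 + (180 + 5*(-21*(-4))) = -2 + (180 + 5*84) = -2 + (180 + 420) = -2 + 600 = 598)
h = 4037 (h = 3844 + 193 = 4037)
h - L = 4037 - 1*598 = 4037 - 598 = 3439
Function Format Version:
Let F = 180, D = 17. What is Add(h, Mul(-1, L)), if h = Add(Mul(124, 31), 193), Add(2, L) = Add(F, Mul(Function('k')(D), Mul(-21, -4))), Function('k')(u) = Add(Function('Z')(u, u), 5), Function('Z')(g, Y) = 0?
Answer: 3439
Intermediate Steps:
Function('k')(u) = 5 (Function('k')(u) = Add(0, 5) = 5)
L = 598 (L = Add(-2, Add(180, Mul(5, Mul(-21, -4)))) = Add(-2, Add(180, Mul(5, 84))) = Add(-2, Add(180, 420)) = Add(-2, 600) = 598)
h = 4037 (h = Add(3844, 193) = 4037)
Add(h, Mul(-1, L)) = Add(4037, Mul(-1, 598)) = Add(4037, -598) = 3439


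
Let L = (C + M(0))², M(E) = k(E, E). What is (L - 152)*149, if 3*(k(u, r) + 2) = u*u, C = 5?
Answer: -21307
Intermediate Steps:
k(u, r) = -2 + u²/3 (k(u, r) = -2 + (u*u)/3 = -2 + u²/3)
M(E) = -2 + E²/3
L = 9 (L = (5 + (-2 + (⅓)*0²))² = (5 + (-2 + (⅓)*0))² = (5 + (-2 + 0))² = (5 - 2)² = 3² = 9)
(L - 152)*149 = (9 - 152)*149 = -143*149 = -21307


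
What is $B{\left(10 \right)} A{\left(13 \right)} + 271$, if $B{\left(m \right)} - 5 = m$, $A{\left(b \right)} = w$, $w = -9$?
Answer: $136$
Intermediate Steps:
$A{\left(b \right)} = -9$
$B{\left(m \right)} = 5 + m$
$B{\left(10 \right)} A{\left(13 \right)} + 271 = \left(5 + 10\right) \left(-9\right) + 271 = 15 \left(-9\right) + 271 = -135 + 271 = 136$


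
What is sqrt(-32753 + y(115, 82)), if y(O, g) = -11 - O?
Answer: 7*I*sqrt(671) ≈ 181.33*I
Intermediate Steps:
sqrt(-32753 + y(115, 82)) = sqrt(-32753 + (-11 - 1*115)) = sqrt(-32753 + (-11 - 115)) = sqrt(-32753 - 126) = sqrt(-32879) = 7*I*sqrt(671)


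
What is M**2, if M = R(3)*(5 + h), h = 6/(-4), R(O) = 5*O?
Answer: 11025/4 ≈ 2756.3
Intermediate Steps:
h = -3/2 (h = 6*(-1/4) = -3/2 ≈ -1.5000)
M = 105/2 (M = (5*3)*(5 - 3/2) = 15*(7/2) = 105/2 ≈ 52.500)
M**2 = (105/2)**2 = 11025/4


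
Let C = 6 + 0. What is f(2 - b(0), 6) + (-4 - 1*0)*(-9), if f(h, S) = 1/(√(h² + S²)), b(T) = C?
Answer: 36 + √13/26 ≈ 36.139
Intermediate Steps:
C = 6
b(T) = 6
f(h, S) = (S² + h²)^(-½) (f(h, S) = 1/(√(S² + h²)) = (S² + h²)^(-½))
f(2 - b(0), 6) + (-4 - 1*0)*(-9) = (6² + (2 - 1*6)²)^(-½) + (-4 - 1*0)*(-9) = (36 + (2 - 6)²)^(-½) + (-4 + 0)*(-9) = (36 + (-4)²)^(-½) - 4*(-9) = (36 + 16)^(-½) + 36 = 52^(-½) + 36 = √13/26 + 36 = 36 + √13/26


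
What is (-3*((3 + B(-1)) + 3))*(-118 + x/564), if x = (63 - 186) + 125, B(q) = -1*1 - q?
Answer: 99825/47 ≈ 2123.9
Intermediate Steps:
B(q) = -1 - q
x = 2 (x = -123 + 125 = 2)
(-3*((3 + B(-1)) + 3))*(-118 + x/564) = (-3*((3 + (-1 - 1*(-1))) + 3))*(-118 + 2/564) = (-3*((3 + (-1 + 1)) + 3))*(-118 + 2*(1/564)) = (-3*((3 + 0) + 3))*(-118 + 1/282) = -3*(3 + 3)*(-33275/282) = -3*6*(-33275/282) = -18*(-33275/282) = 99825/47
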